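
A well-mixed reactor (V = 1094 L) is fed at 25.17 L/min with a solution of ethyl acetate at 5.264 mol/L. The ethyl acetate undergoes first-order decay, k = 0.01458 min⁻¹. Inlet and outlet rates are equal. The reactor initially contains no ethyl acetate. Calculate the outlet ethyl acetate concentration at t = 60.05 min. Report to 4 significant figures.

2.885 mol/L

V dC/dt = Q(C_in − C) − k V C.
dC/dt = (Q/V) C_in − (Q/V + k) C; effective rate a = Q/V + k = 0.0230073 + 0.01458 = 0.0375873 min⁻¹.
C_ss = Q C_in/(Q + kV) = 3.22211 mol/L; C(t) = C_ss + (C₀ − C_ss) e^(−a t).
C(60.05) = 3.22211 + (-3.22211)·e^(−0.0375873·60.05) = 3.22211 + (-3.22211)·0.104652 = 2.88491 mol/L.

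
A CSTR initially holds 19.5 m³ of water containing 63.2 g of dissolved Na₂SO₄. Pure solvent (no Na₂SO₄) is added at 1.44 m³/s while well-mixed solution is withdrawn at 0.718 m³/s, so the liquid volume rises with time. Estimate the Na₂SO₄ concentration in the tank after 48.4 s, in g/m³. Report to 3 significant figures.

0.418 g/m³

Total volume: dV/dt = Q_in − Q_out = 0.72200 m³/s, so V(t) = 19.5 + 0.72200 t and V(48.4) = 54.445 m³.
No Na₂SO₄ enters, so dm/dt = −Q_out · (m/V).
Separate: dm/m = −Q_out dt/V(t) ⇒ ln(m/m₀) = −(Q_out/(Q_in−Q_out)) ln(V/V₀).
m = m₀ (V₀/V)^(Q_out/(Q_in−Q_out)) = 63.2 × (19.5/54.445)^(0.99446) = 22.765 g.
C = m/V = 22.765/54.445 = 0.41813 g/m³.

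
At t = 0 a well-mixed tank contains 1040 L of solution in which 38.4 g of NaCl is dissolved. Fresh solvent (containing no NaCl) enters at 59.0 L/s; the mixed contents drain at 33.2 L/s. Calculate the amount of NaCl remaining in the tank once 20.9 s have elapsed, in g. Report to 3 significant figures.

Total volume: dV/dt = Q_in − Q_out = 25.800 L/s, so V(t) = 1040 + 25.800 t and V(20.9) = 1579.2 L.
No NaCl enters, so dm/dt = −Q_out · (m/V).
dm/m = −Q_out dt/(V₀ + 25.800 t); integrating gives ln(m/m₀) = −(Q_out/(Q_in−Q_out)) ln(V/V₀).
m = m₀ (V₀/V)^(Q_out/(Q_in−Q_out)) = 38.4 × (1040/1579.2)^(1.2868) = 22.433 g.

22.4 g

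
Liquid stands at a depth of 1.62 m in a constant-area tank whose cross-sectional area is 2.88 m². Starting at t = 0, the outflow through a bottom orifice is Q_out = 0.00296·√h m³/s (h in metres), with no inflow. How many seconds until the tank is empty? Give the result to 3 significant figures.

Volume balance on the tank: A dh/dt = −0.00296 √h.
This is separable: 2 d(√h)/dt = −0.00296/A, so √h = √h₀ − (0.00296/(2A)) t.
Tank is empty when √h = 0: t_empty = 2A√h₀/0.00296.
t_empty = 2·2.88·√1.62/0.00296 = 5.7600·1.2728/0.00296 = 2476.8 s.

2480 s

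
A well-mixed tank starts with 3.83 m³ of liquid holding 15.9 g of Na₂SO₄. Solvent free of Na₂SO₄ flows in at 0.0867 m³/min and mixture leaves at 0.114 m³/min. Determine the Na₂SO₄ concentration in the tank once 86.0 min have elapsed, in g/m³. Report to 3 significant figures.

Total volume: dV/dt = Q_in − Q_out = -0.027300 m³/min, so V(t) = 3.83 − 0.027300 t and V(86.0) = 1.4822 m³.
Species balance (pure solvent in): dm/dt = −Q_out · m/V(t).
Separate: dm/m = −Q_out dt/V(t) ⇒ ln(m/m₀) = −(Q_out/(Q_in−Q_out)) ln(V/V₀).
m = m₀ (V₀/V)^(Q_out/(Q_in−Q_out)) = 15.9 × (3.83/1.4822)^(-4.1758) = 0.30181 g.
C = m/V = 0.30181/1.4822 = 0.20363 g/m³.

0.204 g/m³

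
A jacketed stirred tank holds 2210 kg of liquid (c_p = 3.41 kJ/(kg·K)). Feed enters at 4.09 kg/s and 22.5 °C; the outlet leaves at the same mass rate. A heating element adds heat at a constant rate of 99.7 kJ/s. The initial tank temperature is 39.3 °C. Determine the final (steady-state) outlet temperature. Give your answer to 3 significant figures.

29.6 °C

Energy balance: M c_p dT/dt = ṁ c_p (T_in − T) + 99.7.
At steady state dT/dt = 0 ⇒ T_ss = T_in + Q̇/(ṁ c_p) = 22.5 + 99.7/(4.09·3.41) = 29.649 °C.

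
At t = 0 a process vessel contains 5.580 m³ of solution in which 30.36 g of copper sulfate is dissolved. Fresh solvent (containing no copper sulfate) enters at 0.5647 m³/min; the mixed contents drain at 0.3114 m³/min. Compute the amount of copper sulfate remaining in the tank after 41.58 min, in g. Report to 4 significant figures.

8.244 g

Total volume: dV/dt = Q_in − Q_out = 0.253300 m³/min, so V(t) = 5.580 + 0.253300 t and V(41.58) = 16.1122 m³.
No copper sulfate enters, so dm/dt = −Q_out · (m/V).
Separate: dm/m = −Q_out dt/V(t) ⇒ ln(m/m₀) = −(Q_out/(Q_in−Q_out)) ln(V/V₀).
m = m₀ (V₀/V)^(Q_out/(Q_in−Q_out)) = 30.36 × (5.580/16.1122)^(1.22937) = 8.24423 g.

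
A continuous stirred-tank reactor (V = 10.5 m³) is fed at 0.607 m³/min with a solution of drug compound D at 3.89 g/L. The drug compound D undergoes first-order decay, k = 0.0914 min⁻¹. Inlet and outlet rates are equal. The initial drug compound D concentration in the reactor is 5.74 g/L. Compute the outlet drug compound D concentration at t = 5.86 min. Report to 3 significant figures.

3.27 g/L

Species balance: V dC/dt = Q C_in − Q C − k V C.
dC/dt = (Q/V) C_in − (Q/V + k) C; effective rate a = Q/V + k = 0.057810 + 0.0914 = 0.14921 min⁻¹.
C_ss = Q C_in/(Q + kV) = 1.5071 g/L; C(t) = C_ss + (C₀ − C_ss) e^(−a t).
C(5.86) = 1.5071 + (4.2329)·e^(−0.14921·5.86) = 1.5071 + (4.2329)·0.41713 = 3.2728 g/L.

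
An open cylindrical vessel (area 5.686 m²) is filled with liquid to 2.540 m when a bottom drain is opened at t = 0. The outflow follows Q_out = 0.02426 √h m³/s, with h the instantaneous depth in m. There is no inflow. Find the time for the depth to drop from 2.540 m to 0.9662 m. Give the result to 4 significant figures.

286.3 s

A dh/dt = −Q_out = −0.02426 √h.
Separate and integrate: 2(√h − √h₀) = −(0.02426/A) t.
t = 2A(√h₀ − √h)/0.02426 = 2·5.686·(√2.540 − √0.9662)/0.02426
  = 11.3720 × (1.59374 − 0.982955) / 0.02426 = 286.308 s.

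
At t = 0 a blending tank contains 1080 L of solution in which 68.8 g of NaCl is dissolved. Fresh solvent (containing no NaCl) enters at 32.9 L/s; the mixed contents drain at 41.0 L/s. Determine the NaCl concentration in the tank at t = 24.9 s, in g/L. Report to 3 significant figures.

0.0275 g/L

Let m(t) be the amount of NaCl. Volume: V(t) = V₀ + (Q_in − Q_out) t = 1080 − 8.1000 t; V(24.9) = 878.31 L.
Species balance (pure solvent in): dm/dt = −Q_out · m/V(t).
Separate: dm/m = −Q_out dt/V(t) ⇒ ln(m/m₀) = −(Q_out/(Q_in−Q_out)) ln(V/V₀).
m = m₀ (V₀/V)^(Q_out/(Q_in−Q_out)) = 68.8 × (1080/878.31)^(-5.0617) = 24.164 g.
C = m/V = 24.164/878.31 = 0.027512 g/L.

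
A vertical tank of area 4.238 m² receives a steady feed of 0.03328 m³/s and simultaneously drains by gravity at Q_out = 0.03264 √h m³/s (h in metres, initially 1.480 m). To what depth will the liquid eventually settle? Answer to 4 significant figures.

Accumulation of liquid (constant cross-section A): A dh/dt = Q_in − 0.03264 √h. At steady state dh/dt = 0:
Q_in = 0.03264 √h_ss ⇒ √h_ss = 0.03328/0.03264 = 1.01961.
h_ss = 1.01961² = 1.03960 m. (Since h₀ = 1.480 m > h_ss, the level will fall toward this value.)

1.040 m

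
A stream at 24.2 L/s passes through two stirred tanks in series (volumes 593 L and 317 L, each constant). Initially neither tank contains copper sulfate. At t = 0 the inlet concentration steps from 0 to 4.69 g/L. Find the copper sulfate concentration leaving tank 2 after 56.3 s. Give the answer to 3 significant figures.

Time constants: τᵢ = Vᵢ/Q for each well-mixed tank.
τ₁ = 593/24.2 = 24.504 s; τ₂ = 317/24.2 = 13.099 s.
Solving the cascade with C₁(0)=C₂(0)=0 gives C₂(t) = C_in[1 − (τ₁ e^(−t/τ₁) − τ₂ e^(−t/τ₂))/(τ₁ − τ₂)].
At t = 56.3: e^(−t/τ₁) = 0.10050, e^(−t/τ₂) = 0.013596.
C₂ = 4.69·[1 − (24.504·0.10050 − 13.099·0.013596)/(11.405)] = 4.69·0.79968 = 3.7505 g/L.

3.75 g/L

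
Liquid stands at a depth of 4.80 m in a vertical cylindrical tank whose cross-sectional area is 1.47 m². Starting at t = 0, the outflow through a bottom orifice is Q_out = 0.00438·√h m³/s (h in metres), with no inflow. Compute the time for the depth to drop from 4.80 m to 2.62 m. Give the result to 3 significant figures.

Accumulation of liquid (constant cross-section A): A dh/dt = −0.00438 √h.
Separate and integrate: 2(√h − √h₀) = −(0.00438/A) t.
t = 2A(√h₀ − √h)/0.00438 = 2·1.47·(√4.80 − √2.62)/0.00438
  = 2.9400 × (2.1909 − 1.6186) / 0.00438 = 384.11 s.

384 s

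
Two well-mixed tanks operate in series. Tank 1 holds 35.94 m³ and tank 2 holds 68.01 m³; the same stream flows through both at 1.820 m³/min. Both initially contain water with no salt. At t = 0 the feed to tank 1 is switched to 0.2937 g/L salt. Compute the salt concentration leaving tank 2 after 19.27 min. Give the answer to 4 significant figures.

0.04585 g/L

Species balance on tank i: dCᵢ/dt = (Cᵢ₋₁ − Cᵢ)/τᵢ with τᵢ = Vᵢ/Q.
τ₁ = 35.94/1.820 = 19.7473 min; τ₂ = 68.01/1.820 = 37.3681 min.
Solving the cascade with C₁(0)=C₂(0)=0 gives C₂(t) = C_in[1 − (τ₁ e^(−t/τ₁) − τ₂ e^(−t/τ₂))/(τ₁ − τ₂)].
At t = 19.27: e^(−t/τ₁) = 0.376879, e^(−t/τ₂) = 0.597094.
C₂ = 0.2937·[1 − (19.7473·0.376879 − 37.3681·0.597094)/(-17.6209)] = 0.2937·0.156116 = 0.0458512 g/L.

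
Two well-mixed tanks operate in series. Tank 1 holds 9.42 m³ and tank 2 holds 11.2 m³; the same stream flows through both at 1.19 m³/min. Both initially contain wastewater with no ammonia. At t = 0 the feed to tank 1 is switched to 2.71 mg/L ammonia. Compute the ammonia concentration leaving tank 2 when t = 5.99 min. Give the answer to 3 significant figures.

0.416 mg/L

Species balance on tank i: dCᵢ/dt = (Cᵢ₋₁ − Cᵢ)/τᵢ with τᵢ = Vᵢ/Q.
τ₁ = 9.42/1.19 = 7.9160 min; τ₂ = 11.2/1.19 = 9.4118 min.
Solving the cascade with C₁(0)=C₂(0)=0 gives C₂(t) = C_in[1 − (τ₁ e^(−t/τ₁) − τ₂ e^(−t/τ₂))/(τ₁ − τ₂)].
At t = 5.99: e^(−t/τ₁) = 0.46921, e^(−t/τ₂) = 0.52917.
C₂ = 2.71·[1 − (7.9160·0.46921 − 9.4118·0.52917)/(-1.4958)] = 2.71·0.15350 = 0.41599 mg/L.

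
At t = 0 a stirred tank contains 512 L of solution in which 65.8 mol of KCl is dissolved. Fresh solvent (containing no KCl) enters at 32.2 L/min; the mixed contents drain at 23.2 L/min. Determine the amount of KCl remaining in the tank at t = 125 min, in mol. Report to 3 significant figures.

Total volume: dV/dt = Q_in − Q_out = 9.0000 L/min, so V(t) = 512 + 9.0000 t and V(125) = 1637.0 L.
Species balance (pure solvent in): dm/dt = −Q_out · m/V(t).
dm/m = −Q_out dt/(V₀ + 9.0000 t); integrating gives ln(m/m₀) = −(Q_out/(Q_in−Q_out)) ln(V/V₀).
m = m₀ (V₀/V)^(Q_out/(Q_in−Q_out)) = 65.8 × (512/1637.0)^(2.5778) = 3.2887 mol.

3.29 mol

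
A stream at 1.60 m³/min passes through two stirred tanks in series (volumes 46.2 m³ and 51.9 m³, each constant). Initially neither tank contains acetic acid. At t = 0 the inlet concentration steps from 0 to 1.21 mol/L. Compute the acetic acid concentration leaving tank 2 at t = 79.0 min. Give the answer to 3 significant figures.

0.881 mol/L

Time constants: τᵢ = Vᵢ/Q for each well-mixed tank.
τ₁ = 46.2/1.60 = 28.875 min; τ₂ = 51.9/1.60 = 32.438 min.
Solving the cascade with C₁(0)=C₂(0)=0 gives C₂(t) = C_in[1 − (τ₁ e^(−t/τ₁) − τ₂ e^(−t/τ₂))/(τ₁ − τ₂)].
At t = 79.0: e^(−t/τ₁) = 0.064834, e^(−t/τ₂) = 0.087558.
C₂ = 1.21·[1 − (28.875·0.064834 − 32.438·0.087558)/(-3.5625)] = 1.21·0.72825 = 0.88119 mol/L.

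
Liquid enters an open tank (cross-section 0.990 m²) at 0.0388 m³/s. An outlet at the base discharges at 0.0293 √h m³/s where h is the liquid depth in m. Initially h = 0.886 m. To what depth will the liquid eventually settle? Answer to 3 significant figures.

A dh/dt = Q_in − 0.0293 √h. Steady state requires inflow = outflow:
Q_in = 0.0293 √h_ss ⇒ √h_ss = 0.0388/0.0293 = 1.3242.
h_ss = 1.3242² = 1.7536 m. (Since h₀ = 0.886 m < h_ss, the level will rise toward this value.)

1.75 m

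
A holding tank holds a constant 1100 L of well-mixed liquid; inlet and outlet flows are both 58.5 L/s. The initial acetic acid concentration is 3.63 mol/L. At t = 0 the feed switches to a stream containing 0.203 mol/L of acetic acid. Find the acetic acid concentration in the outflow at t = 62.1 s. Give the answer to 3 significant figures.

Unsteady species balance (constant V, well mixed): V dC/dt = Q(C_in − C).
Rewrite as dC/dt + C/τ = C_in/τ, τ = V/Q = 18.803 s.
C approaches C_in exponentially: C(t) = C_in + (C₀ − C_in) e^(−t/τ).
C(62.1) = 0.203 + (3.63 − 0.203)·e^(−62.1/18.803) = 0.203 + (3.4270)·0.036788 = 0.32907 mol/L.

0.329 mol/L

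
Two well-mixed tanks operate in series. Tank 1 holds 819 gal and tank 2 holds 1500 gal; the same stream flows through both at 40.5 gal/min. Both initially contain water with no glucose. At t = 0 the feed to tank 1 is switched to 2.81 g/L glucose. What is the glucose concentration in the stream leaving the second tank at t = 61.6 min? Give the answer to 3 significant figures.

Time constants: τᵢ = Vᵢ/Q for each well-mixed tank.
τ₁ = 819/40.5 = 20.222 min; τ₂ = 1500/40.5 = 37.037 min.
Tank 1: C₁ = C_in(1 − e^(−t/τ₁)). Tank 2 (τ₁ ≠ τ₂): C₂ = C_in[1 − (τ₁ e^(−t/τ₁) − τ₂ e^(−t/τ₂))/(τ₁ − τ₂)].
At t = 61.6: e^(−t/τ₁) = 0.047541, e^(−t/τ₂) = 0.18953.
C₂ = 2.81·[1 − (20.222·0.047541 − 37.037·0.18953)/(-16.815)] = 2.81·0.63971 = 1.7976 g/L.

1.80 g/L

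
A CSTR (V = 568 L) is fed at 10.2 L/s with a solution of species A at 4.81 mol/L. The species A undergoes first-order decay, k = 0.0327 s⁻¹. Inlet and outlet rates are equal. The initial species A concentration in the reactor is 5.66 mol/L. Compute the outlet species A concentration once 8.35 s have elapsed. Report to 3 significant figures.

V dC/dt = Q(C_in − C) − k V C.
This is linear with rate a = Q/V + k = 0.050658 s⁻¹.
C_ss = Q C_in/(Q + kV) = 1.7051 mol/L; C(t) = C_ss + (C₀ − C_ss) e^(−a t).
C(8.35) = 1.7051 + (3.9549)·e^(−0.050658·8.35) = 1.7051 + (3.9549)·0.65508 = 4.2959 mol/L.

4.30 mol/L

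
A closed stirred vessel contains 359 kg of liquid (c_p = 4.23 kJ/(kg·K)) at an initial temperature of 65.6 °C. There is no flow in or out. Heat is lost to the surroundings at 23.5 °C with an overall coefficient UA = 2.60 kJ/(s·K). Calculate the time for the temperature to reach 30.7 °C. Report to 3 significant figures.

Lumped-capacitance energy balance: M c_p dT/dt = UA(T_amb − T).
τ = M c_p/UA = 584.07 s; T_ss = T_amb = 23.500 °C.
T(t) = T_ss + (T₀ − T_ss)e^(−t/τ); set T = 30.7:
t = −τ ln[(T − T_ss)/(T₀ − T_ss)] = −584.07 · ln(0.17102) = 1031.4 s.

1030 s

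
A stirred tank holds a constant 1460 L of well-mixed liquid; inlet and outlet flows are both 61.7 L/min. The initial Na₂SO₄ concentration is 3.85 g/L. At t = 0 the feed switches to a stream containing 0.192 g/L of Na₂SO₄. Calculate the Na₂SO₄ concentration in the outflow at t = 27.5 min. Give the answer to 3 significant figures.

1.34 g/L

Mass balance on the solute (V constant): V dC/dt = Q(C_in − C).
So dC/dt = (C_in − C)/τ with τ = V/Q = 1460/61.7 = 23.663 min.
Integrating: C(t) = C_in + (C₀ − C_in) e^(−t/τ).
C(27.5) = 0.192 + (3.85 − 0.192)·e^(−27.5/23.663) = 0.192 + (3.6580)·0.31281 = 1.3363 g/L.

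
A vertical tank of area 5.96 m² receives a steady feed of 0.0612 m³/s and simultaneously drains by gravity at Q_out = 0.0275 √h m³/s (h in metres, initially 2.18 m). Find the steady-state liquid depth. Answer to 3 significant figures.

4.95 m

A dh/dt = Q_in − 0.0275 √h. Steady state requires inflow = outflow:
Q_in = 0.0275 √h_ss ⇒ √h_ss = 0.0612/0.0275 = 2.2255.
h_ss = 2.2255² = 4.9526 m. (Since h₀ = 2.18 m < h_ss, the level will rise toward this value.)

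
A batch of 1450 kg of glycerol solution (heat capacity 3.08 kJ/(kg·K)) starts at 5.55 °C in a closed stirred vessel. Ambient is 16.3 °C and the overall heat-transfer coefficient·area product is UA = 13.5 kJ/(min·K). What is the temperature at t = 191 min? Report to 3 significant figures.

10.3 °C

Heat balance on the well-mixed liquid: M c_p dT/dt = −UA(T − T_amb).
dT/dt = (T_ss − T)/τ with T_ss = T_amb = 16.300 °C, τ = M c_p/UA = 1450·3.08/13.5 = 330.81 min.
T approaches T_ss exponentially: T(t) = T_ss + (T₀ − T_ss) e^(−t/τ).
T(191) = 16.300 + (-10.750)·0.56138 = 10.265 °C.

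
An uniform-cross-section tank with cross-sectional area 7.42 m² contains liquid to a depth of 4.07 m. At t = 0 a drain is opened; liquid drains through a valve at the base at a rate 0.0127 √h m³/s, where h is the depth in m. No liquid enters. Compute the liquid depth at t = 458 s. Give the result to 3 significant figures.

With no inflow, A dh/dt = −0.0127 √h.
∫ h^(−1/2) dh = −(0.0127/A) ∫ dt, giving 2√h = 2√h₀ − (0.0127/A) t.
√h = √4.07 − 0.0127·458/(2·7.42) = 2.0174 − 0.39195 = 1.6255.
h = 1.6255² = 2.6422 m.

2.64 m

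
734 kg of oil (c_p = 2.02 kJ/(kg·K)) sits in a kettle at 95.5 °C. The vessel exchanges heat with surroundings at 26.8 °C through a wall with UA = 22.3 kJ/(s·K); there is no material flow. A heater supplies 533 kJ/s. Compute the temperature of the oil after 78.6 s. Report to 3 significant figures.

M c_p dT/dt = −UA(T − T_amb) + Q̇.
dT/dt = (T_ss − T)/τ with T_ss = T_amb + Q̇/UA = 26.8 + 533/22.3 = 50.701 °C, τ = M c_p/UA = 734·2.02/22.3 = 66.488 s.
Integrating: T(t) = T_ss + (T₀ − T_ss) e^(−t/τ).
T(78.6) = 50.701 + (44.799)·0.30661 = 64.437 °C.

64.4 °C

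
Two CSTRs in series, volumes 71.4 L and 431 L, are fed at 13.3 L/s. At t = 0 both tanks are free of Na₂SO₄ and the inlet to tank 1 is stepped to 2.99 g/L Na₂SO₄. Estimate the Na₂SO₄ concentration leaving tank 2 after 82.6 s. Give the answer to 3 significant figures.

2.71 g/L

Time constants: τᵢ = Vᵢ/Q for each well-mixed tank.
τ₁ = 71.4/13.3 = 5.3684 s; τ₂ = 431/13.3 = 32.406 s.
Solving the cascade with C₁(0)=C₂(0)=0 gives C₂(t) = C_in[1 − (τ₁ e^(−t/τ₁) − τ₂ e^(−t/τ₂))/(τ₁ − τ₂)].
At t = 82.6: e^(−t/τ₁) = 2.0789e-07, e^(−t/τ₂) = 0.078167.
C₂ = 2.99·[1 − (5.3684·2.0789e-07 − 32.406·0.078167)/(-27.038)] = 2.99·0.90631 = 2.7099 g/L.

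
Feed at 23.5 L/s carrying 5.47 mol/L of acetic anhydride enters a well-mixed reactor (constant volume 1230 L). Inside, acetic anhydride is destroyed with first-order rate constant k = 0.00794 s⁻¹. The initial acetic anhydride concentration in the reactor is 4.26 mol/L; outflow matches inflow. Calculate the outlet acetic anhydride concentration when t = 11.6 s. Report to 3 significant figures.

4.15 mol/L

V dC/dt = Q(C_in − C) − k V C.
dC/dt = (Q/V) C_in − (Q/V + k) C; effective rate a = Q/V + k = 0.019106 + 0.00794 = 0.027046 s⁻¹.
C_ss = Q C_in/(Q + kV) = 3.8641 mol/L; C(t) = C_ss + (C₀ − C_ss) e^(−a t).
C(11.6) = 3.8641 + (0.39587)·e^(−0.027046·11.6) = 3.8641 + (0.39587)·0.73072 = 4.1534 mol/L.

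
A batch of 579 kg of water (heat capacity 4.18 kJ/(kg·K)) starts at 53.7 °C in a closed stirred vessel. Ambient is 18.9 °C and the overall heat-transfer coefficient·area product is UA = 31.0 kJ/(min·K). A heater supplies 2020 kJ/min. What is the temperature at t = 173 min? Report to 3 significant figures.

Unsteady energy balance on the tank contents: M c_p dT/dt = −UA(T − T_amb) + Q̇.
dT/dt = (T_ss − T)/τ with T_ss = T_amb + Q̇/UA = 18.9 + 2020/31.0 = 84.061 °C, τ = M c_p/UA = 579·4.18/31.0 = 78.072 min.
Solution: T(t) = T_ss + (T₀ − T_ss) e^(−t/τ).
T(173) = 84.061 + (-30.361)·0.10905 = 80.750 °C.

80.8 °C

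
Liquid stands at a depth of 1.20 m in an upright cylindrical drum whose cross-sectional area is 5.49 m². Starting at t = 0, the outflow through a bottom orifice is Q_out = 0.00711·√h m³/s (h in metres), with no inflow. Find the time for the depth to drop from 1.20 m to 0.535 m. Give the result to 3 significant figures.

A dh/dt = −Q_out = −0.00711 √h.
Separate and integrate: 2(√h − √h₀) = −(0.00711/A) t.
t = 2A(√h₀ − √h)/0.00711 = 2·5.49·(√1.20 − √0.535)/0.00711
  = 10.980 × (1.0954 − 0.73144) / 0.00711 = 562.14 s.

562 s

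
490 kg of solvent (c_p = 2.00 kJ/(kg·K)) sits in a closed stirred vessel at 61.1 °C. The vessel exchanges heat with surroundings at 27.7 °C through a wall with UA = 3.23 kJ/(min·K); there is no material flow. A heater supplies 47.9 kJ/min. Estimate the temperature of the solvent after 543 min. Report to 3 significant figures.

45.6 °C

Lumped-capacitance energy balance: M c_p dT/dt = UA(T_amb − T) + Q̇.
dT/dt = (T_ss − T)/τ with T_ss = T_amb + Q̇/UA = 27.7 + 47.9/3.23 = 42.530 °C, τ = M c_p/UA = 490·2.00/3.23 = 303.41 min.
This is linear first-order; T(t) = T_ss + (T₀ − T_ss) e^(−t/τ).
T(543) = 42.530 + (18.570)·0.16701 = 45.631 °C.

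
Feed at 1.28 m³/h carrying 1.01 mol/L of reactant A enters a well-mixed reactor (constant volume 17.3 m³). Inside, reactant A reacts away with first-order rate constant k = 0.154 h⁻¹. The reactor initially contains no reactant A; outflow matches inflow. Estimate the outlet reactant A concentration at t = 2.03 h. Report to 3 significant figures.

Species balance: V dC/dt = Q C_in − Q C − k V C.
dC/dt = (Q/V) C_in − (Q/V + k) C; effective rate a = Q/V + k = 0.073988 + 0.154 = 0.22799 h⁻¹.
C_ss = Q C_in/(Q + kV) = 0.32777 mol/L; C(t) = C_ss + (C₀ − C_ss) e^(−a t).
C(2.03) = 0.32777 + (-0.32777)·e^(−0.22799·2.03) = 0.32777 + (-0.32777)·0.62951 = 0.12144 mol/L.

0.121 mol/L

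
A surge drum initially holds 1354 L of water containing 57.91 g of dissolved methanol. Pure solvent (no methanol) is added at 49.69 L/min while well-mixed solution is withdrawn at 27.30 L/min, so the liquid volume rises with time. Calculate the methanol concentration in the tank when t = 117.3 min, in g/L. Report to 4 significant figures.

0.003907 g/L

Total volume: dV/dt = Q_in − Q_out = 22.3900 L/min, so V(t) = 1354 + 22.3900 t and V(117.3) = 3980.35 L.
Solute balance: dm/dt = 0 − Q_out C = −Q_out m/V(t).
Separate: dm/m = −Q_out dt/V(t) ⇒ ln(m/m₀) = −(Q_out/(Q_in−Q_out)) ln(V/V₀).
m = m₀ (V₀/V)^(Q_out/(Q_in−Q_out)) = 57.91 × (1354/3980.35)^(1.21929) = 15.5509 g.
C = m/V = 15.5509/3980.35 = 0.00390692 g/L.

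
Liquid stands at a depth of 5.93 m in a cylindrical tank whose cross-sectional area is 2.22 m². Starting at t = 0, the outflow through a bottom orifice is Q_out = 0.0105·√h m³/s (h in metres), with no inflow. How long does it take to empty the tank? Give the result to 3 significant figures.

1030 s

A dh/dt = −Q_out = −0.0105 √h.
∫ h^(−1/2) dh = −(0.0105/A) ∫ dt, giving 2√h = 2√h₀ − (0.0105/A) t.
Set h = 0: 2√h₀ = (0.0105/A) t_empty ⇒ t_empty = 2A√h₀/0.0105.
t_empty = 2·2.22·√5.93/0.0105 = 4.4400·2.4352/0.0105 = 1029.7 s.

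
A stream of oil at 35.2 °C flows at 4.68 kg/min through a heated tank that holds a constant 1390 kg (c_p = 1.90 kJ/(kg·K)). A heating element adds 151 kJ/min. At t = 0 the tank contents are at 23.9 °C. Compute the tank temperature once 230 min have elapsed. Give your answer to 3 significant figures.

Unsteady energy balance on the tank contents: M c_p dT/dt = ṁ c_p (T_in − T) + 151.
τ = M/ṁ = 297.01 min; T_ss = T_in + Q̇/(ṁ c_p) = 35.2 + 151/(4.68·1.90) = 52.182 °C.
T approaches T_ss exponentially: T(t) = T_ss + (T₀ − T_ss) e^(−t/τ).
T(230) = 52.182 + (-28.282)·e^(−230/297.01) = 52.182 + (-28.282)·0.46099 = 39.144 °C.

39.1 °C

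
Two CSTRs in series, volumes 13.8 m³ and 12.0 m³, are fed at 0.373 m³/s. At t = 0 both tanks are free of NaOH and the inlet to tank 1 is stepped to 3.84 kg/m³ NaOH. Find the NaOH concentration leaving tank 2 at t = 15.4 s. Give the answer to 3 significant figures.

Each tank obeys Vᵢ dCᵢ/dt = Q(Cᵢ₋₁ − Cᵢ), so τᵢ = Vᵢ/Q.
τ₁ = 13.8/0.373 = 36.997 s; τ₂ = 12.0/0.373 = 32.172 s.
Solving the cascade with C₁(0)=C₂(0)=0 gives C₂(t) = C_in[1 − (τ₁ e^(−t/τ₁) − τ₂ e^(−t/τ₂))/(τ₁ − τ₂)].
At t = 15.4: e^(−t/τ₁) = 0.65952, e^(−t/τ₂) = 0.61960.
C₂ = 3.84·[1 − (36.997·0.65952 − 32.172·0.61960)/(4.8257)] = 3.84·0.074355 = 0.28552 kg/m³.

0.286 kg/m³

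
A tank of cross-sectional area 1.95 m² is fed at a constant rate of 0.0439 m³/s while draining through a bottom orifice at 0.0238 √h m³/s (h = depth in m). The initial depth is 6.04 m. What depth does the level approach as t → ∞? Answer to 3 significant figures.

Volume balance on the tank: A dh/dt = Q_in − 0.0238 √h. At steady state dh/dt = 0:
Q_in = 0.0238 √h_ss ⇒ √h_ss = 0.0439/0.0238 = 1.8445.
h_ss = 1.8445² = 3.4023 m. (Since h₀ = 6.04 m > h_ss, the level will fall toward this value.)

3.40 m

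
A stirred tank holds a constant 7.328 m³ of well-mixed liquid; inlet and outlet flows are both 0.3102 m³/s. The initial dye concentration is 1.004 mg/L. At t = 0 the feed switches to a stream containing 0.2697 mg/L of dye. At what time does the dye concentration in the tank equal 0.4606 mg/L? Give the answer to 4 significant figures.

31.82 s

Species balance: V dC/dt = Q(C_in − C) ⇒ τ = V/Q = 23.6235 s.
C(t) = C_in + (C₀ − C_in) e^(−t/τ). Set C = 0.4606 and solve for t:
e^(−t/τ) = (C − C_in)/(C₀ − C_in) = (0.4606 − 0.2697)/(1.004 − 0.2697) = 0.259975
t = −τ ln(…) = 23.6235 × 1.34717 = 31.8248 s.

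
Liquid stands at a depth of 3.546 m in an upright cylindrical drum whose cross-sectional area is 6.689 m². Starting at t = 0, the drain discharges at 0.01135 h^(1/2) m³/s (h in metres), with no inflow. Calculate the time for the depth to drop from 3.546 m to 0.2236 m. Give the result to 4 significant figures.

1662 s

With no inflow, A dh/dt = −0.01135 √h.
This is separable: 2 d(√h)/dt = −0.01135/A, so √h = √h₀ − (0.01135/(2A)) t.
t = 2A(√h₀ − √h)/0.01135 = 2·6.689·(√3.546 − √0.2236)/0.01135
  = 13.3780 × (1.88308 − 0.472864) / 0.01135 = 1662.19 s.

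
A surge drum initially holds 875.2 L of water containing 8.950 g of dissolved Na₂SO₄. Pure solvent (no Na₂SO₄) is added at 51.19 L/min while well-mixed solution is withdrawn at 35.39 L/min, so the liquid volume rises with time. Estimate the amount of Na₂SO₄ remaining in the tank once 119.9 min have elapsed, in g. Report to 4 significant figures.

0.6779 g

Total volume: dV/dt = Q_in − Q_out = 15.8000 L/min, so V(t) = 875.2 + 15.8000 t and V(119.9) = 2769.62 L.
Solute balance: dm/dt = 0 − Q_out C = −Q_out m/V(t).
dm/m = −Q_out dt/(V₀ + 15.8000 t); integrating gives ln(m/m₀) = −(Q_out/(Q_in−Q_out)) ln(V/V₀).
m = m₀ (V₀/V)^(Q_out/(Q_in−Q_out)) = 8.950 × (875.2/2769.62)^(2.23987) = 0.677931 g.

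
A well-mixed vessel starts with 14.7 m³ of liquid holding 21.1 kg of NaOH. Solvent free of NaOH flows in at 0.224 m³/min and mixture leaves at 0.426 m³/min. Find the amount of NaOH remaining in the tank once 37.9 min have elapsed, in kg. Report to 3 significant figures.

4.47 kg

Total volume: dV/dt = Q_in − Q_out = -0.20200 m³/min, so V(t) = 14.7 − 0.20200 t and V(37.9) = 7.0442 m³.
Species balance (pure solvent in): dm/dt = −Q_out · m/V(t).
dm/m = −Q_out dt/(V₀ − 0.20200 t); integrating gives ln(m/m₀) = −(Q_out/(Q_in−Q_out)) ln(V/V₀).
m = m₀ (V₀/V)^(Q_out/(Q_in−Q_out)) = 21.1 × (14.7/7.0442)^(-2.1089) = 4.4721 kg.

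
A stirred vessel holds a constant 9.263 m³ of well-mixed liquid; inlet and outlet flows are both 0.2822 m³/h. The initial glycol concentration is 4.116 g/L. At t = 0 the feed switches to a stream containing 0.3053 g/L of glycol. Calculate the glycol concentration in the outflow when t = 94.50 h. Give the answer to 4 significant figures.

Accumulation = in − out for the solute gives V dC/dt = Q(C_in − C).
So dC/dt = (C_in − C)/τ with τ = V/Q = 9.263/0.2822 = 32.8242 h.
Solution: C(t) = C_in + (C₀ − C_in) e^(−t/τ).
C(94.50) = 0.3053 + (4.116 − 0.3053)·e^(−94.50/32.8242) = 0.3053 + (3.81070)·0.0561926 = 0.519433 g/L.

0.5194 g/L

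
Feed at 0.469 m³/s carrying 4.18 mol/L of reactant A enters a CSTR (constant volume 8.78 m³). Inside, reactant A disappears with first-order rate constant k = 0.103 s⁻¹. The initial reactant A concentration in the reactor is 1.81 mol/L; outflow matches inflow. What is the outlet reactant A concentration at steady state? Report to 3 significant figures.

1.43 mol/L

Accumulation = in − out − consumed: V dC/dt = Q C_in − Q C − k V C.
Steady state (dC/dt = 0): C_ss = Q C_in/(Q + kV) = C_in/(1 + kV/Q).
C_ss = 0.469·4.18/(0.469 + 0.103·8.78) = 1.9604/1.3733 = 1.4275 mol/L.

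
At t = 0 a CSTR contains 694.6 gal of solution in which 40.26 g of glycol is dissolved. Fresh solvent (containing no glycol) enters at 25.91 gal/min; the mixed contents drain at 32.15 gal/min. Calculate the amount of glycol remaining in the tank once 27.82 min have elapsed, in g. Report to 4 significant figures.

9.149 g

Let m(t) be the amount of glycol. Volume: V(t) = V₀ + (Q_in − Q_out) t = 694.6 − 6.24000 t; V(27.82) = 521.003 gal.
Species balance (pure solvent in): dm/dt = −Q_out · m/V(t).
Separate: dm/m = −Q_out dt/V(t) ⇒ ln(m/m₀) = −(Q_out/(Q_in−Q_out)) ln(V/V₀).
m = m₀ (V₀/V)^(Q_out/(Q_in−Q_out)) = 40.26 × (694.6/521.003)^(-5.15224) = 9.14929 g.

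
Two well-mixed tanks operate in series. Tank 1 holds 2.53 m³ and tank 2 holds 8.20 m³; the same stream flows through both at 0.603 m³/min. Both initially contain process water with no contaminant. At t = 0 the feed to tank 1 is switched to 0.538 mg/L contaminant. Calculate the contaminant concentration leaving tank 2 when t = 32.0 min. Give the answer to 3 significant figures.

0.464 mg/L

Species balance on tank i: dCᵢ/dt = (Cᵢ₋₁ − Cᵢ)/τᵢ with τᵢ = Vᵢ/Q.
τ₁ = 2.53/0.603 = 4.1957 min; τ₂ = 8.20/0.603 = 13.599 min.
Solving the cascade with C₁(0)=C₂(0)=0 gives C₂(t) = C_in[1 − (τ₁ e^(−t/τ₁) − τ₂ e^(−t/τ₂))/(τ₁ − τ₂)].
At t = 32.0: e^(−t/τ₁) = 0.00048718, e^(−t/τ₂) = 0.095067.
C₂ = 0.538·[1 − (4.1957·0.00048718 − 13.599·0.095067)/(-9.4030)] = 0.538·0.86273 = 0.46415 mg/L.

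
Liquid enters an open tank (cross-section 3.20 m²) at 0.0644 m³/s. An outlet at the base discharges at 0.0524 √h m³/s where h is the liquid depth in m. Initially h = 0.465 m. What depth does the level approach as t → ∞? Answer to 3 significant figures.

1.51 m

Level balance: A dh/dt = 0.0644 − 0.0524 √h. Setting dh/dt = 0:
Q_in = 0.0524 √h_ss ⇒ √h_ss = 0.0644/0.0524 = 1.2290.
h_ss = 1.2290² = 1.5105 m. (Since h₀ = 0.465 m < h_ss, the level will rise toward this value.)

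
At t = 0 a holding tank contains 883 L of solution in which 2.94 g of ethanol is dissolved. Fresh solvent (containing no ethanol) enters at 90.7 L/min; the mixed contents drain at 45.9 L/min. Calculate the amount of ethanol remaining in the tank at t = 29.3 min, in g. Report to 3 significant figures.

1.16 g

Let m(t) be the amount of ethanol. Volume: V(t) = V₀ + (Q_in − Q_out) t = 883 + 44.800 t; V(29.3) = 2195.6 L.
No ethanol enters, so dm/dt = −Q_out · (m/V).
Separate: dm/m = −Q_out dt/V(t) ⇒ ln(m/m₀) = −(Q_out/(Q_in−Q_out)) ln(V/V₀).
m = m₀ (V₀/V)^(Q_out/(Q_in−Q_out)) = 2.94 × (883/2195.6)^(1.0246) = 1.1562 g.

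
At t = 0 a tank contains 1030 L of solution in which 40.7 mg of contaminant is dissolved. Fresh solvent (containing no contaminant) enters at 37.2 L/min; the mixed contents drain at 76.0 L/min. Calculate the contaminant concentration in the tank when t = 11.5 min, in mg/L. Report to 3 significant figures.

0.0229 mg/L

Let m(t) be the amount of contaminant. Volume: V(t) = V₀ + (Q_in − Q_out) t = 1030 − 38.800 t; V(11.5) = 583.80 L.
Species balance (pure solvent in): dm/dt = −Q_out · m/V(t).
dm/m = −Q_out dt/(V₀ − 38.800 t); integrating gives ln(m/m₀) = −(Q_out/(Q_in−Q_out)) ln(V/V₀).
m = m₀ (V₀/V)^(Q_out/(Q_in−Q_out)) = 40.7 × (1030/583.80)^(-1.9588) = 13.385 mg.
C = m/V = 13.385/583.80 = 0.022927 mg/L.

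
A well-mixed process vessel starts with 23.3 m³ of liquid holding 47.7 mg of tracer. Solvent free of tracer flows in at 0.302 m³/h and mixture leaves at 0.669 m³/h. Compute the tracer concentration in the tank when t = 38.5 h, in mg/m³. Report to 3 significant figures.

Let m(t) be the amount of tracer. Volume: V(t) = V₀ + (Q_in − Q_out) t = 23.3 − 0.36700 t; V(38.5) = 9.1705 m³.
Solute balance: dm/dt = 0 − Q_out C = −Q_out m/V(t).
dm/m = −Q_out dt/(V₀ − 0.36700 t); integrating gives ln(m/m₀) = −(Q_out/(Q_in−Q_out)) ln(V/V₀).
m = m₀ (V₀/V)^(Q_out/(Q_in−Q_out)) = 47.7 × (23.3/9.1705)^(-1.8229) = 8.7160 mg.
C = m/V = 8.7160/9.1705 = 0.95044 mg/m³.

0.950 mg/m³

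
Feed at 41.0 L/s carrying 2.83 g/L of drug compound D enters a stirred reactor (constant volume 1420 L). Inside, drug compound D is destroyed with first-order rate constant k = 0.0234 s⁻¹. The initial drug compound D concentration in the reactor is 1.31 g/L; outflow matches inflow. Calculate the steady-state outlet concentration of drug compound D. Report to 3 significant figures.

1.56 g/L

V dC/dt = Q(C_in − C) − k V C.
At steady state: 0 = Q C_in − (Q + kV) C_ss, so C_ss = Q C_in/(Q + kV).
C_ss = 41.0·2.83/(41.0 + 0.0234·1420) = 116.03/74.228 = 1.5632 g/L.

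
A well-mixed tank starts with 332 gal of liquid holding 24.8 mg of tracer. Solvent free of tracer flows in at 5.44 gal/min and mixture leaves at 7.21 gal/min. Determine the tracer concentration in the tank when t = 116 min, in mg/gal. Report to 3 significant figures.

Total volume: dV/dt = Q_in − Q_out = -1.7700 gal/min, so V(t) = 332 − 1.7700 t and V(116) = 126.68 gal.
No tracer enters, so dm/dt = −Q_out · (m/V).
Separate: dm/m = −Q_out dt/V(t) ⇒ ln(m/m₀) = −(Q_out/(Q_in−Q_out)) ln(V/V₀).
m = m₀ (V₀/V)^(Q_out/(Q_in−Q_out)) = 24.8 × (332/126.68)^(-4.0734) = 0.48978 mg.
C = m/V = 0.48978/126.68 = 0.0038663 mg/gal.

0.00387 mg/gal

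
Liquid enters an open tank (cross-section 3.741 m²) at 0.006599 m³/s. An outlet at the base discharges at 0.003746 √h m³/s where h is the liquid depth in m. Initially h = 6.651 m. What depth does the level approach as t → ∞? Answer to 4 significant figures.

Volume balance on the tank: A dh/dt = Q_in − 0.003746 √h. At steady state dh/dt = 0:
Q_in = 0.003746 √h_ss ⇒ √h_ss = 0.006599/0.003746 = 1.76161.
h_ss = 1.76161² = 3.10328 m. (Since h₀ = 6.651 m > h_ss, the level will fall toward this value.)

3.103 m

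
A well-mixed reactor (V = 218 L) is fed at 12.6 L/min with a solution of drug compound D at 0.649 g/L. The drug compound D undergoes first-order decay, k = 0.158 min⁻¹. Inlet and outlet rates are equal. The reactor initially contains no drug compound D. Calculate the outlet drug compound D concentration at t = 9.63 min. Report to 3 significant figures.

Species balance: V dC/dt = Q C_in − Q C − k V C.
This is linear with rate a = Q/V + k = 0.21580 min⁻¹.
C_ss = Q C_in/(Q + kV) = 0.17382 g/L; C(t) = C_ss + (C₀ − C_ss) e^(−a t).
C(9.63) = 0.17382 + (-0.17382)·e^(−0.21580·9.63) = 0.17382 + (-0.17382)·0.12516 = 0.15207 g/L.

0.152 g/L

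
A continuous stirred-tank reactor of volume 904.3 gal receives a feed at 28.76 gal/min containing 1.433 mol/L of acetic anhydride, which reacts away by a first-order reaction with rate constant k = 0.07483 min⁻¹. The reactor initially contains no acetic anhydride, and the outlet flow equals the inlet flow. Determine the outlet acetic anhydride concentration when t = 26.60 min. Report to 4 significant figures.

V dC/dt = Q(C_in − C) − k V C.
This is linear with rate a = Q/V + k = 0.106634 min⁻¹.
C_ss = Q C_in/(Q + kV) = 0.427394 mol/L; C(t) = C_ss + (C₀ − C_ss) e^(−a t).
C(26.60) = 0.427394 + (-0.427394)·e^(−0.106634·26.60) = 0.427394 + (-0.427394)·0.0586332 = 0.402335 mol/L.

0.4023 mol/L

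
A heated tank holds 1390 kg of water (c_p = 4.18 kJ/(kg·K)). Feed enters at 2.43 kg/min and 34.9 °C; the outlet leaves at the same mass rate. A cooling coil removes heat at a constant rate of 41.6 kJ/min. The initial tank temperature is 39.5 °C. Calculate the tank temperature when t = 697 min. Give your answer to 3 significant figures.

Unsteady energy balance on the tank contents: M c_p dT/dt = ṁ c_p (T_in − T) − 41.6.
τ = M/ṁ = 572.02 min; T_ss = T_in − Q̇/(ṁ c_p) = 34.9 − 41.6/(2.43·4.18) = 30.804 °C.
T approaches T_ss exponentially: T(t) = T_ss + (T₀ − T_ss) e^(−t/τ).
T(697) = 30.804 + (8.6955)·e^(−697/572.02) = 30.804 + (8.6955)·0.29567 = 33.376 °C.

33.4 °C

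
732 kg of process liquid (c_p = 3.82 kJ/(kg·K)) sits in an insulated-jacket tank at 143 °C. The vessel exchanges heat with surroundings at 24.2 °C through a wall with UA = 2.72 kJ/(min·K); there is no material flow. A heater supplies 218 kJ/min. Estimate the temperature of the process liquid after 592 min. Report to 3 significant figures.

M c_p dT/dt = −UA(T − T_amb) + Q̇.
dT/dt = (T_ss − T)/τ with T_ss = T_amb + Q̇/UA = 24.2 + 218/2.72 = 104.35 °C, τ = M c_p/UA = 732·3.82/2.72 = 1028.0 min.
Integrating: T(t) = T_ss + (T₀ − T_ss) e^(−t/τ).
T(592) = 104.35 + (38.653)·0.56222 = 126.08 °C.

126 °C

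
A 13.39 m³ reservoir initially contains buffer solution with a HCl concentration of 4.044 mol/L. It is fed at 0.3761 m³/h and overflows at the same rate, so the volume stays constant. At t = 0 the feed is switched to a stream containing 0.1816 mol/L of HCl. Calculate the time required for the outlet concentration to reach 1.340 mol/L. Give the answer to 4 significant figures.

Transient balance on the dissolved component: V dC/dt = Q(C_in − C), so τ = V/Q = 35.6022 h.
C(t) = C_in + (C₀ − C_in) e^(−t/τ). Set C = 1.340 and solve for t:
e^(−t/τ) = (C − C_in)/(C₀ − C_in) = (1.340 − 0.1816)/(4.044 − 0.1816) = 0.299917
t = −τ ln(…) = 35.6022 × 1.20425 = 42.8740 h.

42.87 h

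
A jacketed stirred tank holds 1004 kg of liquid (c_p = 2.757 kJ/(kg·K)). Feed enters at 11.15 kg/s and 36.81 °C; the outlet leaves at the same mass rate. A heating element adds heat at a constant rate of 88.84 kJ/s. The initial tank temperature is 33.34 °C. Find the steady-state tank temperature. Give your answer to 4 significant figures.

Heat balance on the well-mixed liquid: M c_p dT/dt = ṁ c_p (T_in − T) + 88.84.
At steady state dT/dt = 0 ⇒ T_ss = T_in + Q̇/(ṁ c_p) = 36.81 + 88.84/(11.15·2.757) = 39.7000 °C.

39.70 °C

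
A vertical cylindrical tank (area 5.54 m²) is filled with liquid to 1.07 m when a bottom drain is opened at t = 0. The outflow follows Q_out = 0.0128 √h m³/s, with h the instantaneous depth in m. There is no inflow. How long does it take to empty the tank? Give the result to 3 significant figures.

895 s

Mass balance (ρ constant): A dh/dt = −0.0128 √h.
Separate and integrate: 2(√h − √h₀) = −(0.0128/A) t.
Set h = 0: 2√h₀ = (0.0128/A) t_empty ⇒ t_empty = 2A√h₀/0.0128.
t_empty = 2·5.54·√1.07/0.0128 = 11.080·1.0344/0.0128 = 895.41 s.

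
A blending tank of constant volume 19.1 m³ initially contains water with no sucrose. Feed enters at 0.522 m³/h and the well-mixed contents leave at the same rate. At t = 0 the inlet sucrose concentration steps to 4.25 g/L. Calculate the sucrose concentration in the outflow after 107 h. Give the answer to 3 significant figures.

Species balance on the tank: V dC/dt = Q(C_in − C).
Rewrite as dC/dt + C/τ = C_in/τ, τ = V/Q = 36.590 h.
Solution: C(t) = C_in + (C₀ − C_in) e^(−t/τ).
C(107) = 4.25 + (0 − 4.25)·e^(−107/36.590) = 4.25 + (-4.2500)·0.053703 = 4.0218 g/L.

4.02 g/L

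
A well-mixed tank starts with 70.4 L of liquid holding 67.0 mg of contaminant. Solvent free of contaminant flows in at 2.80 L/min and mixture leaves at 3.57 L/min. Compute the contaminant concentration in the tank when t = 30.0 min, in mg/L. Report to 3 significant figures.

0.224 mg/L

Total volume: dV/dt = Q_in − Q_out = -0.77000 L/min, so V(t) = 70.4 − 0.77000 t and V(30.0) = 47.300 L.
No contaminant enters, so dm/dt = −Q_out · (m/V).
Separate: dm/m = −Q_out dt/V(t) ⇒ ln(m/m₀) = −(Q_out/(Q_in−Q_out)) ln(V/V₀).
m = m₀ (V₀/V)^(Q_out/(Q_in−Q_out)) = 67.0 × (70.4/47.300)^(-4.6364) = 10.600 mg.
C = m/V = 10.600/47.300 = 0.22411 mg/L.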